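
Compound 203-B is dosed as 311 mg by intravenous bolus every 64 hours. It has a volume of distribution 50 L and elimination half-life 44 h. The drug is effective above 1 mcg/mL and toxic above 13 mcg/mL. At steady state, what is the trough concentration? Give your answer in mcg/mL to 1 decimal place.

k = ln2/t½ = ln2/44 ≈ 0.015753 h⁻¹; fraction remaining f = e^(−kτ) = e^(−0.015753×64) ≈ 0.3649.
At steady state, accumulation factor R = 1/(1 − e^(−kτ)) ≈ 1.5746.
Single-dose peak C₀ = D/Vd = 311/50 ≈ 6.220 mcg/mL.
Cmax,ss = C₀/(1 − f) ≈ 6.220/0.6351 ≈ 9.794 mcg/mL.
One interval later, Cmin,ss = Cmax,ss·e^(−kτ) ≈ 9.794 × 0.3649 ≈ 3.574 mcg/mL.
Trough 3.6 mcg/mL vs MEC 1 mcg/mL: adequate.

3.6 mcg/mL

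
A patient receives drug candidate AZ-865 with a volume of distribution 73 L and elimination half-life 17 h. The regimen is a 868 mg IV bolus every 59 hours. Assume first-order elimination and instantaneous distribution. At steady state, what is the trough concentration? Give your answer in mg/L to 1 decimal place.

τ/t½ = 59/17 ≈ 3.4706, so fraction remaining f = (1/2)^(59/17) ≈ 0.0902.
Single-dose peak C₀ = D/Vd = 868/73 ≈ 11.890 mg/L.
Steady-state trough Cmin,ss = C₀·f/(1−f) ≈ 11.890 × 0.0902/0.9098 ≈ 1.179 mg/L.

1.2 mg/L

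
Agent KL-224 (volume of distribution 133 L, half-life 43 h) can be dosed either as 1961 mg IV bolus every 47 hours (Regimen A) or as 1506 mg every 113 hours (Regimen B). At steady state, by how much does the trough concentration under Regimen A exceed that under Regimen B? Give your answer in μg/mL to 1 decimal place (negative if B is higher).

Regimen A: f = (1/2)^(47/43) ≈ 0.4688; Cmin,ss = (1961/133)·f/(1−f) ≈ 13.012 μg/mL.
Regimen B: f = (1/2)^(113/43) ≈ 0.1618; Cmin,ss = (1506/133)·f/(1−f) ≈ 2.186 μg/mL.
Difference ≈ 13.012 − 2.186 ≈ 10.826 μg/mL.

10.8 μg/mL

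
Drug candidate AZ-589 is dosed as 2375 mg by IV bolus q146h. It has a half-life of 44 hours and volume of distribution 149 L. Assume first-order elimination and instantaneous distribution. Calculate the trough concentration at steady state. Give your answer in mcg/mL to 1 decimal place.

Over one 146-h interval, 146/44 ≈ 3.3182 half-lives elapse, leaving f ≈ 0.1003 of each dose.
Single-dose peak C₀ = D/Vd = 2375/149 ≈ 15.940 mcg/mL.
Steady-state trough Cmin,ss = C₀·f/(1−f) ≈ 15.940 × 0.1003/0.8997 ≈ 1.777 mcg/mL.

1.8 mcg/mL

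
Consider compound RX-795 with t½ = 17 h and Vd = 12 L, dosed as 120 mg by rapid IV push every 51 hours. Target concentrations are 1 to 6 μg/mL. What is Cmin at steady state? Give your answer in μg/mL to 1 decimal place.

τ = 51 h = 3 half-lives, so f = (1/2)^3 = 0.125.
At steady state, R = 1/(1 − 0.125) = 8/7.
Single-dose peak C₀ = D/Vd = 120/12 = 10 μg/mL.
Steady-state peak Cmax,ss = C₀·R = 10 × 8/7 ≈ 11.429 μg/mL.
Steady-state trough Cmin,ss = Cmax,ss·f ≈ 11.429 × 0.125 ≈ 1.429 μg/mL.
Trough 1.4 μg/mL vs MEC 1 μg/mL: adequate.

1.4 μg/mL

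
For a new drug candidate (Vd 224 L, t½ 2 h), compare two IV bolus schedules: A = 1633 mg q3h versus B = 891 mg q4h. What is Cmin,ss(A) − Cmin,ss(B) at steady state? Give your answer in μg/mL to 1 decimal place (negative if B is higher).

2.7 μg/mL

Regimen A: f = (1/2)^(3/2) ≈ 0.3536; Cmin,ss = (1633/224)·f/(1−f) ≈ 3.988 μg/mL.
Regimen B: f = (1/2)^(4/2) ≈ 0.2500; Cmin,ss = (891/224)·f/(1−f) ≈ 1.326 μg/mL.
Difference ≈ 3.988 − 1.326 ≈ 2.662 μg/mL.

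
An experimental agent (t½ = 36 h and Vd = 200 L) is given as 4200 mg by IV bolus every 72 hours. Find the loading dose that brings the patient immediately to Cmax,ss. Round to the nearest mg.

f = (1/2)^(72/36) ≈ 0.250000; accumulation ratio R = 1/(1−f) ≈ 1.33333.
Loading dose to hit Cmax,ss on first dose: D_load = D_maint·R ≈ 4200 × 1.33333 ≈ 5599.99 mg.

5600 mg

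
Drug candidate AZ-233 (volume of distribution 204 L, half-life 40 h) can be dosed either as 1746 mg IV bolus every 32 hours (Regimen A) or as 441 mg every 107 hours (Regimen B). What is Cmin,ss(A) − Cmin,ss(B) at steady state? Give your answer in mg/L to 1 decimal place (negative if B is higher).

11.1 mg/L

Regimen A: f = (1/2)^(32/40) ≈ 0.5743; Cmin,ss = (1746/204)·f/(1−f) ≈ 11.546 mg/L.
Regimen B: f = (1/2)^(107/40) ≈ 0.1566; Cmin,ss = (441/204)·f/(1−f) ≈ 0.401 mg/L.
Difference ≈ 11.546 − 0.401 ≈ 11.145 mg/L.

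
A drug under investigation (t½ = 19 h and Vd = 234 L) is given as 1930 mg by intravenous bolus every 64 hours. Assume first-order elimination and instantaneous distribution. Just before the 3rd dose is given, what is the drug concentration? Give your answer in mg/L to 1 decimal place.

f = (1/2)^(τ/t½) = (1/2)^(64/19) ≈ 0.0968.
C₀ = D/Vd = 1930/234 ≈ 8.248 mg/L.
Before the 3rd dose, 2 doses have been given. Superposition: Cmin = C₀·(f + f²).
≈ 8.248 × (0.0968 + 0.0094) ≈ 8.248 × 0.1062 ≈ 0.876 mg/L.

0.9 mg/L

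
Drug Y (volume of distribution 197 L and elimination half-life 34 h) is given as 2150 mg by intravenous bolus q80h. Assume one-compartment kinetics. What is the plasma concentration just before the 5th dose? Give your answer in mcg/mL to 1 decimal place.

2.7 mcg/mL

f = (1/2)^(τ/t½) = (1/2)^(80/34) ≈ 0.1957.
C₀ = D/Vd = 2150/197 ≈ 10.914 mcg/mL.
Before the 5th dose, 4 doses have been given. Superposition: Cmin = C₀·(f + f² + … + f^4).
≈ 10.914 × (0.1957 + 0.0383 + 0.0075 + 0.0015) ≈ 10.914 × 0.2430 ≈ 2.652 mcg/mL.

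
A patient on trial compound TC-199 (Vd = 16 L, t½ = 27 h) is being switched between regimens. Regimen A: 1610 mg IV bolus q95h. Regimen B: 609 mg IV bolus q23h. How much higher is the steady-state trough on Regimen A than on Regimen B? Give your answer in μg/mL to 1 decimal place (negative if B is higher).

Regimen A: f = (1/2)^(95/27) ≈ 0.0873; Cmin,ss = (1610/16)·f/(1−f) ≈ 9.625 μg/mL.
Regimen B: f = (1/2)^(23/27) ≈ 0.5541; Cmin,ss = (609/16)·f/(1−f) ≈ 47.299 μg/mL.
Difference ≈ 9.625 − 47.299 ≈ -37.674 μg/mL.

-37.7 μg/mL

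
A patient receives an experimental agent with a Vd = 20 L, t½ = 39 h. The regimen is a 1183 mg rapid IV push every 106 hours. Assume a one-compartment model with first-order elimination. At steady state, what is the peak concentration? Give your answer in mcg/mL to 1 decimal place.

69.8 mcg/mL

k = ln2/t½ = ln2/39 ≈ 0.017773 h⁻¹; fraction remaining f = e^(−kτ) = e^(−0.017773×106) ≈ 0.1520.
At steady state, accumulation factor R = 1/(1 − e^(−kτ)) ≈ 1.1792.
Single-dose peak C₀ = D/Vd = 1183/20 ≈ 59.150 mcg/mL.
Cmax,ss = C₀/(1 − f) ≈ 59.150/0.8480 ≈ 69.752 mcg/mL.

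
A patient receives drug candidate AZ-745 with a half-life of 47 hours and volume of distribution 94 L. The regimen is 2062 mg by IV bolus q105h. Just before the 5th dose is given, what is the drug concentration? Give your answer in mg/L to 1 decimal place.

f = (1/2)^(τ/t½) = (1/2)^(105/47) ≈ 0.2126.
C₀ = D/Vd = 2062/94 ≈ 21.936 mg/L.
Before the 5th dose, 4 doses have been given. Superposition: Cmin = C₀·(f + f² + … + f^4).
≈ 21.936 × (0.2126 + 0.0452 + 0.0096 + 0.0020) ≈ 21.936 × 0.2694 ≈ 5.910 mg/L.

5.9 mg/L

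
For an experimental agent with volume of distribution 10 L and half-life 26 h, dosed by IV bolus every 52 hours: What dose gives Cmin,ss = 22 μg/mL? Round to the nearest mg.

660 mg

τ/t½ = 52/26 ≈ 2, so f = (1/2)^(52/26) ≈ 0.250000.
Cmin,ss = (D/Vd)·f/(1−f), so D = Cmin,ss·Vd·(1−f)/f.
D = 22 × 10 × (1−f)/f ≈ 22 × 10 × 3.00000 ≈ 660.00 mg.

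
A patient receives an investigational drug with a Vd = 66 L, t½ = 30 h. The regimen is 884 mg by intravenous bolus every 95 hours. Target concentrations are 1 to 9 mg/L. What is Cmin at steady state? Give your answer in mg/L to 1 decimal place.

1.7 mg/L

k = ln2/t½ = ln2/30 ≈ 0.023105 h⁻¹; fraction remaining f = e^(−kτ) = e^(−0.023105×95) ≈ 0.1114.
Accumulation ratio R = 1/(1 − f) ≈ 1/0.8886 ≈ 1.1254.
Each bolus raises the concentration by D/Vd = 884/66 ≈ 13.394 mg/L.
Steady-state peak Cmax,ss = C₀·R ≈ 13.394 × 1.1254 ≈ 15.074 mg/L.
One interval later, Cmin,ss = Cmax,ss·e^(−kτ) ≈ 15.074 × 0.1114 ≈ 1.679 mg/L.
Trough 1.7 mg/L vs MEC 1 mg/L: adequate.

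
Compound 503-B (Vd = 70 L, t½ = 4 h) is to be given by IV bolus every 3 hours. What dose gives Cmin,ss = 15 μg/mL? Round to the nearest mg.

τ/t½ = 3/4 ≈ 0.75, so f = (1/2)^(3/4) ≈ 0.594604.
Cmin,ss = (D/Vd)·f/(1−f), so D = Cmin,ss·Vd·(1−f)/f.
D = 15 × 70 × (1−f)/f ≈ 15 × 70 × 0.68179 ≈ 715.88 mg.

716 mg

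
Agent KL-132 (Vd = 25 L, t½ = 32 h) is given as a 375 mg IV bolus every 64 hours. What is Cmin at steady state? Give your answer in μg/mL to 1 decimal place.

5.0 μg/mL

τ = 64 h = 2 half-lives, so f = (1/2)^2 = 0.25.
Accumulation ratio R = 1/(1 − f) = 1/0.75 = 4/3.
Single-dose peak C₀ = D/Vd = 375/25 = 15 μg/mL.
Steady-state peak Cmax,ss = C₀·R = 15 × 4/3 ≈ 20.000 μg/mL.
Steady-state trough Cmin,ss = Cmax,ss·f ≈ 20.000 × 0.25 ≈ 5.000 μg/mL.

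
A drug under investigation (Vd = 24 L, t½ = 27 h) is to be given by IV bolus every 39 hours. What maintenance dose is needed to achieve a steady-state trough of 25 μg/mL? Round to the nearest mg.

τ/t½ = 39/27 ≈ 1.4444, so f = (1/2)^(39/27) ≈ 0.367434.
Cmin,ss = (D/Vd)·f/(1−f), so D = Cmin,ss·Vd·(1−f)/f.
D = 25 × 24 × (1−f)/f ≈ 25 × 24 × 1.72158 ≈ 1032.95 mg.

1033 mg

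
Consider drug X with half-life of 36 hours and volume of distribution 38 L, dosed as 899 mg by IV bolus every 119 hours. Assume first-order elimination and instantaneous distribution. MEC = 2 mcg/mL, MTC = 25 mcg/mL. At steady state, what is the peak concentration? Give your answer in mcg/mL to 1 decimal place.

26.3 mcg/mL

τ/t½ = 119/36 ≈ 3.3056, so fraction remaining f = (1/2)^(119/36) ≈ 0.1011.
At steady state, accumulation factor R = 1/(1 − e^(−kτ)) ≈ 1.1125.
Each bolus raises the concentration by D/Vd = 899/38 ≈ 23.658 mcg/mL.
Steady-state peak Cmax,ss = C₀·R ≈ 23.658 × 1.1125 ≈ 26.320 mcg/mL.
Peak 26.3 mcg/mL vs MTC 25 mcg/mL: exceeds toxic threshold.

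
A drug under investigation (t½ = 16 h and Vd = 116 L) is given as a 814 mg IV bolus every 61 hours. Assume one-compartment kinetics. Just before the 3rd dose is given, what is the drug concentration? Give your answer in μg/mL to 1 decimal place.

f = (1/2)^(τ/t½) = (1/2)^(61/16) ≈ 0.0712.
C₀ = D/Vd = 814/116 ≈ 7.017 μg/mL.
Before the 3rd dose, 2 doses have been given. Superposition: Cmin = C₀·(f + f²).
≈ 7.017 × (0.0712 + 0.0051) ≈ 7.017 × 0.0763 ≈ 0.535 μg/mL.

0.5 μg/mL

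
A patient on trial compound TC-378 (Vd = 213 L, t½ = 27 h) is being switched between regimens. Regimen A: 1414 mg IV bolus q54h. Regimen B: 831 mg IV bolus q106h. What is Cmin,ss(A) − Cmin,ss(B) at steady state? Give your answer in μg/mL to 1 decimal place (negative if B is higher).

Regimen A: f = (1/2)^(54/27) ≈ 0.2500; Cmin,ss = (1414/213)·f/(1−f) ≈ 2.213 μg/mL.
Regimen B: f = (1/2)^(106/27) ≈ 0.0658; Cmin,ss = (831/213)·f/(1−f) ≈ 0.275 μg/mL.
Difference ≈ 2.213 − 0.275 ≈ 1.938 μg/mL.

1.9 μg/mL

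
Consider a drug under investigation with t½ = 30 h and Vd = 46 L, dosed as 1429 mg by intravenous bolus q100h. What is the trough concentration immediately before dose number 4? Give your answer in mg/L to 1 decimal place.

3.4 mg/L

f = (1/2)^(τ/t½) = (1/2)^(100/30) ≈ 0.0992.
C₀ = D/Vd = 1429/46 ≈ 31.065 mg/L.
Before the 4th dose, 3 doses have been given. Superposition: Cmin = C₀·(f + f² + … + f^3).
≈ 31.065 × (0.0992 + 0.0098 + 0.0010) ≈ 31.065 × 0.1100 ≈ 3.417 mg/L.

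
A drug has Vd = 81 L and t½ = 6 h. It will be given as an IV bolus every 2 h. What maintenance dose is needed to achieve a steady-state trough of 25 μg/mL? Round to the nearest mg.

526 mg

τ/t½ = 2/6 ≈ 0.33333, so f = (1/2)^(2/6) ≈ 0.793701.
Cmin,ss = (D/Vd)·f/(1−f), so D = Cmin,ss·Vd·(1−f)/f.
D = 25 × 81 × (1−f)/f ≈ 25 × 81 × 0.25992 ≈ 526.34 mg.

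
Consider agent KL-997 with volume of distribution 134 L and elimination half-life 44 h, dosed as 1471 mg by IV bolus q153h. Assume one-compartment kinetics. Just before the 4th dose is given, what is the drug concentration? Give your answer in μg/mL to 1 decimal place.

f = (1/2)^(τ/t½) = (1/2)^(153/44) ≈ 0.0898.
C₀ = D/Vd = 1471/134 ≈ 10.978 μg/mL.
Before the 4th dose, 3 doses have been given. Superposition: Cmin = C₀·(f + f² + … + f^3).
≈ 10.978 × (0.0898 + 0.0081 + 0.0007) ≈ 10.978 × 0.0986 ≈ 1.082 μg/mL.

1.1 μg/mL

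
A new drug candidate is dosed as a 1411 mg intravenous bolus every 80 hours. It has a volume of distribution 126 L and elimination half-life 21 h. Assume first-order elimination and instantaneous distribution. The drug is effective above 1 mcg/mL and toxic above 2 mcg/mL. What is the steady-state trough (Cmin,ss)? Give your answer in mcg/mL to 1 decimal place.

0.9 mcg/mL

τ/t½ = 80/21 ≈ 3.8095, so fraction remaining f = (1/2)^(80/21) ≈ 0.0713.
At steady state, accumulation factor R = 1/(1 − e^(−kτ)) ≈ 1.0768.
Each bolus raises the concentration by D/Vd = 1411/126 ≈ 11.198 mcg/mL.
Steady-state peak Cmax,ss = C₀·R ≈ 11.198 × 1.0768 ≈ 12.058 mcg/mL.
One interval later, Cmin,ss = Cmax,ss·e^(−kτ) ≈ 12.058 × 0.0713 ≈ 0.860 mcg/mL.
Trough 0.9 mcg/mL vs MEC 1 mcg/mL: subtherapeutic.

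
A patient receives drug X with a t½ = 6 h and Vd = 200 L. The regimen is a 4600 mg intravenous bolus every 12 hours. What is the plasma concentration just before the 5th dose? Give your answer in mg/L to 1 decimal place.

7.6 mg/L

f = (1/2)^(τ/t½) = (1/2)^(12/6) ≈ 0.2500.
C₀ = D/Vd = 4600/200 ≈ 23.000 mg/L.
Before the 5th dose, 4 doses have been given. Superposition: Cmin = C₀·(f + f² + … + f^4).
≈ 23.000 × (0.2500 + 0.0625 + 0.0156 + 0.0039) ≈ 23.000 × 0.3320 ≈ 7.636 mg/L.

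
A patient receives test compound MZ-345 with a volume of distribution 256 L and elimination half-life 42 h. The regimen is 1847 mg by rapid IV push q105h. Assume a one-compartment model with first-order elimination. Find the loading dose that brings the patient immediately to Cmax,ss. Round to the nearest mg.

2244 mg

f = (1/2)^(105/42) ≈ 0.176777; accumulation ratio R = 1/(1−f) ≈ 1.21474.
Loading dose to hit Cmax,ss on first dose: D_load = D_maint·R ≈ 1847 × 1.21474 ≈ 2243.62 mg.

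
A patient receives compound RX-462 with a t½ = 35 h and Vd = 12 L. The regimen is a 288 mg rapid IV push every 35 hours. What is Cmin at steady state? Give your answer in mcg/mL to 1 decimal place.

24.0 mcg/mL

τ = 35 h = 1 half-life, so f = (1/2)^1 = 0.5.
At steady state, R = 1/(1 − 0.5) = 2/1.
Single-dose peak C₀ = D/Vd = 288/12 = 24 mcg/mL.
Steady-state peak Cmax,ss = C₀·R = 24 × 2/1 ≈ 48.000 mcg/mL.
Steady-state trough Cmin,ss = Cmax,ss·f ≈ 48.000 × 0.5 ≈ 24.000 mcg/mL.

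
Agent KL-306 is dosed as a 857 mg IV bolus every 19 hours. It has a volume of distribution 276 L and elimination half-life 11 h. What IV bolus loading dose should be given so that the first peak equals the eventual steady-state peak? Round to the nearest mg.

1228 mg

f = (1/2)^(19/11) ≈ 0.302022; accumulation ratio R = 1/(1−f) ≈ 1.43271.
Loading dose to hit Cmax,ss on first dose: D_load = D_maint·R ≈ 857 × 1.43271 ≈ 1227.83 mg.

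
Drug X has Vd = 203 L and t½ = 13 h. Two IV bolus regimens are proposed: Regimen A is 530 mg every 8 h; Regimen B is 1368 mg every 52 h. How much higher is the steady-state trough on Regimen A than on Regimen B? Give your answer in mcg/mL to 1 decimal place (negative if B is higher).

Regimen A: f = (1/2)^(8/13) ≈ 0.6528; Cmin,ss = (530/203)·f/(1−f) ≈ 4.909 mcg/mL.
Regimen B: f = (1/2)^(52/13) ≈ 0.0625; Cmin,ss = (1368/203)·f/(1−f) ≈ 0.449 mcg/mL.
Difference ≈ 4.909 − 0.449 ≈ 4.460 mcg/mL.

4.5 mcg/mL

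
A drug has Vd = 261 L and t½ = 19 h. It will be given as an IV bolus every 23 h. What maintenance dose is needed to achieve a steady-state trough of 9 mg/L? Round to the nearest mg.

3087 mg

τ/t½ = 23/19 ≈ 1.2105, so f = (1/2)^(23/19) ≈ 0.432111.
Cmin,ss = (D/Vd)·f/(1−f), so D = Cmin,ss·Vd·(1−f)/f.
D = 9 × 261 × (1−f)/f ≈ 9 × 261 × 1.31422 ≈ 3087.10 mg.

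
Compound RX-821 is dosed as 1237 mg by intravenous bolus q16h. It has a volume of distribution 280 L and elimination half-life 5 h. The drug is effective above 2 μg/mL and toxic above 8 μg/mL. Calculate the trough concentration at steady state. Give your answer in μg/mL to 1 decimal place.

k = ln2/t½ = ln2/5 ≈ 0.138629 h⁻¹; fraction remaining f = e^(−kτ) = e^(−0.138629×16) ≈ 0.1088.
Accumulation ratio R = 1/(1 − f) ≈ 1/0.8912 ≈ 1.1221.
Each bolus raises the concentration by D/Vd = 1237/280 ≈ 4.418 μg/mL.
Steady-state peak Cmax,ss = C₀·R ≈ 4.418 × 1.1221 ≈ 4.957 μg/mL.
Steady-state trough Cmin,ss = Cmax,ss·f ≈ 4.957 × 0.1088 ≈ 0.539 μg/mL.
Trough 0.5 μg/mL vs MEC 2 μg/mL: subtherapeutic.

0.5 μg/mL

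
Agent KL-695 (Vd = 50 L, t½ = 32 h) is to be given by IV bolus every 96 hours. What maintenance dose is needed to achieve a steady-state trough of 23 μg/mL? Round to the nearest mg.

8050 mg

τ/t½ = 96/32 ≈ 3, so f = (1/2)^(96/32) ≈ 0.125000.
Cmin,ss = (D/Vd)·f/(1−f), so D = Cmin,ss·Vd·(1−f)/f.
D = 23 × 50 × (1−f)/f ≈ 23 × 50 × 7.00000 ≈ 8050.00 mg.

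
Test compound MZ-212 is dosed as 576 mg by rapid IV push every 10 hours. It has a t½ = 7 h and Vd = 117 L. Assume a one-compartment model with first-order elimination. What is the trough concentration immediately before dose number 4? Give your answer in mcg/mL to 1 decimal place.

f = (1/2)^(τ/t½) = (1/2)^(10/7) ≈ 0.3715.
C₀ = D/Vd = 576/117 ≈ 4.923 mcg/mL.
Before the 4th dose, 3 doses have been given. Superposition: Cmin = C₀·(f + f² + … + f^3).
≈ 4.923 × (0.3715 + 0.1380 + 0.0513) ≈ 4.923 × 0.5608 ≈ 2.761 mcg/mL.

2.8 mcg/mL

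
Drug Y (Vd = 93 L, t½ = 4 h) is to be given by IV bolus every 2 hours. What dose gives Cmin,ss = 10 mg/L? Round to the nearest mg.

τ/t½ = 2/4 ≈ 0.5, so f = (1/2)^(2/4) ≈ 0.707107.
Cmin,ss = (D/Vd)·f/(1−f), so D = Cmin,ss·Vd·(1−f)/f.
D = 10 × 93 × (1−f)/f ≈ 10 × 93 × 0.41421 ≈ 385.22 mg.

385 mg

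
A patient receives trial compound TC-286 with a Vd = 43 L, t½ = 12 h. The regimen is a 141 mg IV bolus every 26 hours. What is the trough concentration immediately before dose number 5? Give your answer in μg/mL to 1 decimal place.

0.9 μg/mL

f = (1/2)^(τ/t½) = (1/2)^(26/12) ≈ 0.2227.
C₀ = D/Vd = 141/43 ≈ 3.279 μg/mL.
Before the 5th dose, 4 doses have been given. Superposition: Cmin = C₀·(f + f² + … + f^4).
≈ 3.279 × (0.2227 + 0.0496 + 0.0110 + 0.0025) ≈ 3.279 × 0.2858 ≈ 0.937 μg/mL.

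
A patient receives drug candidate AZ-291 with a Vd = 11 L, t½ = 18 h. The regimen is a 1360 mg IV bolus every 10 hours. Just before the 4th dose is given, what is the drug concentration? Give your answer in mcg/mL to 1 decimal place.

f = (1/2)^(τ/t½) = (1/2)^(10/18) ≈ 0.6804.
C₀ = D/Vd = 1360/11 ≈ 123.636 mcg/mL.
Before the 4th dose, 3 doses have been given. Superposition: Cmin = C₀·(f + f² + … + f^3).
≈ 123.636 × (0.6804 + 0.4629 + 0.3150) ≈ 123.636 × 1.4583 ≈ 180.298 mcg/mL.

180.3 mcg/mL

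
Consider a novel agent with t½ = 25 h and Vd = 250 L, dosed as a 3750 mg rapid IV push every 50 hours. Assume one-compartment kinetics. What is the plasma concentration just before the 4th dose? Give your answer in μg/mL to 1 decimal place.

4.9 μg/mL

f = (1/2)^(τ/t½) = (1/2)^(50/25) ≈ 0.2500.
C₀ = D/Vd = 3750/250 ≈ 15.000 μg/mL.
Before the 4th dose, 3 doses have been given. Superposition: Cmin = C₀·(f + f² + … + f^3).
≈ 15.000 × (0.2500 + 0.0625 + 0.0156) ≈ 15.000 × 0.3281 ≈ 4.921 μg/mL.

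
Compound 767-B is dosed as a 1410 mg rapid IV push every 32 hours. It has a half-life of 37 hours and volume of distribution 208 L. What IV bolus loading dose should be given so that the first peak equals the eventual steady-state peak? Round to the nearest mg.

f = (1/2)^(32/37) ≈ 0.549098; accumulation ratio R = 1/(1−f) ≈ 2.21778.
Loading dose to hit Cmax,ss on first dose: D_load = D_maint·R ≈ 1410 × 2.21778 ≈ 3127.07 mg.

3127 mg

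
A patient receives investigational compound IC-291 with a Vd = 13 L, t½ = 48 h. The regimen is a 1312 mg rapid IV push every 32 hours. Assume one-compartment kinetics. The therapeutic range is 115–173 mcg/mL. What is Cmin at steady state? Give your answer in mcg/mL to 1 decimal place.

171.8 mcg/mL

τ/t½ = 32/48 ≈ 0.66667, so fraction remaining f = (1/2)^(32/48) ≈ 0.6300.
Single-dose peak C₀ = D/Vd = 1312/13 ≈ 100.923 mcg/mL.
Steady-state trough Cmin,ss = C₀·f/(1−f) ≈ 100.923 × 0.6300/0.3700 ≈ 171.842 mcg/mL.
Trough 171.8 mcg/mL vs MEC 115 mcg/mL: adequate.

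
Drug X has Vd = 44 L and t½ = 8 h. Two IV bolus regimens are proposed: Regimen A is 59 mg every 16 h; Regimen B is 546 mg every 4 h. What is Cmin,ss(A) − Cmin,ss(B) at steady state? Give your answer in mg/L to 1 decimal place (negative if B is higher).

-29.5 mg/L

Regimen A: f = (1/2)^(16/8) ≈ 0.2500; Cmin,ss = (59/44)·f/(1−f) ≈ 0.447 mg/L.
Regimen B: f = (1/2)^(4/8) ≈ 0.7071; Cmin,ss = (546/44)·f/(1−f) ≈ 29.957 mg/L.
Difference ≈ 0.447 − 29.957 ≈ -29.510 mg/L.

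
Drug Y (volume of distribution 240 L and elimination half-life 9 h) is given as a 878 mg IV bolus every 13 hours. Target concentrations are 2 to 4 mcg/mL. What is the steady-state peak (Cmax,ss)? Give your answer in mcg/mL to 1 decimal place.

Over one 13-h interval, 13/9 ≈ 1.4444 half-lives elapse, leaving f ≈ 0.3674 of each dose.
Accumulation ratio R = 1/(1 − f) ≈ 1/0.6326 ≈ 1.5808.
Each bolus raises the concentration by D/Vd = 878/240 ≈ 3.658 mcg/mL.
Steady-state peak Cmax,ss = C₀·R ≈ 3.658 × 1.5808 ≈ 5.783 mcg/mL.
Peak 5.8 mcg/mL vs MTC 4 mcg/mL: exceeds toxic threshold.

5.8 mcg/mL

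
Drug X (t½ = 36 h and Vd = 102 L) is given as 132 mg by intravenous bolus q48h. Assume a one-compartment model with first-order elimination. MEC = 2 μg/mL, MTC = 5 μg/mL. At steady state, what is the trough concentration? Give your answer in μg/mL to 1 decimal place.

τ/t½ = 48/36 ≈ 1.3333, so fraction remaining f = (1/2)^(48/36) ≈ 0.3969.
At steady state, accumulation factor R = 1/(1 − e^(−kτ)) ≈ 1.6581.
Each bolus raises the concentration by D/Vd = 132/102 ≈ 1.294 μg/mL.
Steady-state peak Cmax,ss = C₀·R ≈ 1.294 × 1.6581 ≈ 2.146 μg/mL.
One interval later, Cmin,ss = Cmax,ss·e^(−kτ) ≈ 2.146 × 0.3969 ≈ 0.852 μg/mL.
Trough 0.9 μg/mL vs MEC 2 μg/mL: subtherapeutic.

0.9 μg/mL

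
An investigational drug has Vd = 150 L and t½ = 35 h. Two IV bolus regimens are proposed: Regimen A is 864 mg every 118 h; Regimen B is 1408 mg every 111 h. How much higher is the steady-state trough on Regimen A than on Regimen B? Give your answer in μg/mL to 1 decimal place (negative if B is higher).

Regimen A: f = (1/2)^(118/35) ≈ 0.0966; Cmin,ss = (864/150)·f/(1−f) ≈ 0.616 μg/mL.
Regimen B: f = (1/2)^(111/35) ≈ 0.1110; Cmin,ss = (1408/150)·f/(1−f) ≈ 1.172 μg/mL.
Difference ≈ 0.616 − 1.172 ≈ -0.556 μg/mL.

-0.6 μg/mL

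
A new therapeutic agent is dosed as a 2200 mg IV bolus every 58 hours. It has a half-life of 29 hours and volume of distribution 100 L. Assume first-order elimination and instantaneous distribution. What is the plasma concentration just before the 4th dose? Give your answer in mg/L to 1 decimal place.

7.2 mg/L

f = (1/2)^(τ/t½) = (1/2)^(58/29) ≈ 0.2500.
C₀ = D/Vd = 2200/100 ≈ 22.000 mg/L.
Before the 4th dose, 3 doses have been given. Superposition: Cmin = C₀·(f + f² + … + f^3).
≈ 22.000 × (0.2500 + 0.0625 + 0.0156) ≈ 22.000 × 0.3281 ≈ 7.218 mg/L.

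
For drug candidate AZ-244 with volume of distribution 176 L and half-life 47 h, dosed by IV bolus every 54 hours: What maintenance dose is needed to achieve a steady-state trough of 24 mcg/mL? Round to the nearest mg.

τ/t½ = 54/47 ≈ 1.1489, so f = (1/2)^(54/47) ≈ 0.450958.
Cmin,ss = (D/Vd)·f/(1−f), so D = Cmin,ss·Vd·(1−f)/f.
D = 24 × 176 × (1−f)/f ≈ 24 × 176 × 1.21750 ≈ 5142.72 mg.

5143 mg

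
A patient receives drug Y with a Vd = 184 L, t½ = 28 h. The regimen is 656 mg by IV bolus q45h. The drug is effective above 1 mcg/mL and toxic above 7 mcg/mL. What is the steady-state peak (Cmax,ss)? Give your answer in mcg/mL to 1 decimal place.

5.3 mcg/mL

Over one 45-h interval, 45/28 ≈ 1.6071 half-lives elapse, leaving f ≈ 0.3282 of each dose.
Accumulation ratio R = 1/(1 − f) ≈ 1/0.6718 ≈ 1.4885.
Each bolus raises the concentration by D/Vd = 656/184 ≈ 3.565 mcg/mL.
Steady-state peak Cmax,ss = C₀·R ≈ 3.565 × 1.4885 ≈ 5.307 mcg/mL.
Peak 5.3 mcg/mL vs MTC 7 mcg/mL: below toxic threshold.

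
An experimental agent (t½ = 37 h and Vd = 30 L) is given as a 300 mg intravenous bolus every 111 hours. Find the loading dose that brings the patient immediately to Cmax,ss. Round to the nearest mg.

f = (1/2)^(111/37) ≈ 0.125000; accumulation ratio R = 1/(1−f) ≈ 1.14286.
Loading dose to hit Cmax,ss on first dose: D_load = D_maint·R ≈ 300 × 1.14286 ≈ 342.86 mg.

343 mg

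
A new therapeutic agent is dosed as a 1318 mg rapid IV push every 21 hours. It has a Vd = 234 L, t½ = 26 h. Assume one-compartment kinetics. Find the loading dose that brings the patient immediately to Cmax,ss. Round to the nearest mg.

3074 mg

f = (1/2)^(21/26) ≈ 0.571295; accumulation ratio R = 1/(1−f) ≈ 2.33261.
Loading dose to hit Cmax,ss on first dose: D_load = D_maint·R ≈ 1318 × 2.33261 ≈ 3074.38 mg.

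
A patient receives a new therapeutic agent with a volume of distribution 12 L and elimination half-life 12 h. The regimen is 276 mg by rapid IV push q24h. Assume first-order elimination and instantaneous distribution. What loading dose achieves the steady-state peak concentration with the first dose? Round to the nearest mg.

368 mg

f = (1/2)^(24/12) ≈ 0.250000; accumulation ratio R = 1/(1−f) ≈ 1.33333.
Loading dose to hit Cmax,ss on first dose: D_load = D_maint·R ≈ 276 × 1.33333 ≈ 368.00 mg.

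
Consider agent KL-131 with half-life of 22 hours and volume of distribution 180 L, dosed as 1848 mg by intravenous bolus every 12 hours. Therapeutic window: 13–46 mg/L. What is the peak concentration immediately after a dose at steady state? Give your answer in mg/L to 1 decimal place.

32.6 mg/L

τ/t½ = 12/22 ≈ 0.54545, so fraction remaining f = (1/2)^(12/22) ≈ 0.6852.
Accumulation ratio R = 1/(1 − f) ≈ 1/0.3148 ≈ 3.1766.
Single-dose peak C₀ = D/Vd = 1848/180 ≈ 10.267 mg/L.
Steady-state peak Cmax,ss = C₀·R ≈ 10.267 × 3.1766 ≈ 32.614 mg/L.
Peak 32.6 mg/L vs MTC 46 mg/L: below toxic threshold.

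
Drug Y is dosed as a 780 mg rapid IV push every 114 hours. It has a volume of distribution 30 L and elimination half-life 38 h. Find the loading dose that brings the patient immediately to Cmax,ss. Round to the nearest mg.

891 mg

f = (1/2)^(114/38) ≈ 0.125000; accumulation ratio R = 1/(1−f) ≈ 1.14286.
Loading dose to hit Cmax,ss on first dose: D_load = D_maint·R ≈ 780 × 1.14286 ≈ 891.43 mg.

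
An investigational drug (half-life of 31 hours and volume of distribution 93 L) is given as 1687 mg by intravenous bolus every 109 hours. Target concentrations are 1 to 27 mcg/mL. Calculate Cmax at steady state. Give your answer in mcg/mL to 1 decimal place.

19.9 mcg/mL

k = ln2/t½ = ln2/31 ≈ 0.022360 h⁻¹; fraction remaining f = e^(−kτ) = e^(−0.022360×109) ≈ 0.0874.
Accumulation ratio R = 1/(1 − f) ≈ 1/0.9126 ≈ 1.0958.
Each bolus raises the concentration by D/Vd = 1687/93 ≈ 18.140 mcg/mL.
Cmax,ss = C₀/(1 − f) ≈ 18.140/0.9126 ≈ 19.877 mcg/mL.
Peak 19.9 mcg/mL vs MTC 27 mcg/mL: below toxic threshold.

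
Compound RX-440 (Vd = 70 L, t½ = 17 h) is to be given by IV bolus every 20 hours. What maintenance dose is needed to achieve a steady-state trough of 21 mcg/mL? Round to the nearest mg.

τ/t½ = 20/17 ≈ 1.1765, so f = (1/2)^(20/17) ≈ 0.442433.
Cmin,ss = (D/Vd)·f/(1−f), so D = Cmin,ss·Vd·(1−f)/f.
D = 21 × 70 × (1−f)/f ≈ 21 × 70 × 1.26023 ≈ 1852.54 mg.

1853 mg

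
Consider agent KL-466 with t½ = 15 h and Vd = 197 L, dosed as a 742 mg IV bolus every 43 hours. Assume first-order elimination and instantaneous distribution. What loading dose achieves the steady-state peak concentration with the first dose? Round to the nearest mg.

860 mg

f = (1/2)^(43/15) ≈ 0.137103; accumulation ratio R = 1/(1−f) ≈ 1.15889.
Loading dose to hit Cmax,ss on first dose: D_load = D_maint·R ≈ 742 × 1.15889 ≈ 859.90 mg.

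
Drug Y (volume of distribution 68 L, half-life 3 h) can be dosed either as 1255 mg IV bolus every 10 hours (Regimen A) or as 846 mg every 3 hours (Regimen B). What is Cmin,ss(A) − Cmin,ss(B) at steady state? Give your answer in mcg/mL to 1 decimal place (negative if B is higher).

Regimen A: f = (1/2)^(10/3) ≈ 0.0992; Cmin,ss = (1255/68)·f/(1−f) ≈ 2.032 mcg/mL.
Regimen B: f = (1/2)^(3/3) ≈ 0.5000; Cmin,ss = (846/68)·f/(1−f) ≈ 12.441 mcg/mL.
Difference ≈ 2.032 − 12.441 ≈ -10.409 mcg/mL.

-10.4 mcg/mL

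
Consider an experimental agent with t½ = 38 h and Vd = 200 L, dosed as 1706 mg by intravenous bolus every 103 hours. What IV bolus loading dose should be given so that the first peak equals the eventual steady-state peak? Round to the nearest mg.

f = (1/2)^(103/38) ≈ 0.152774; accumulation ratio R = 1/(1−f) ≈ 1.18032.
Loading dose to hit Cmax,ss on first dose: D_load = D_maint·R ≈ 1706 × 1.18032 ≈ 2013.63 mg.

2014 mg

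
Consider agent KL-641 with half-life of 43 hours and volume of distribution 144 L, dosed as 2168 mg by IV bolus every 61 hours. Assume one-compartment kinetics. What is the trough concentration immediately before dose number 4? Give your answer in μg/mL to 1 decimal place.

f = (1/2)^(τ/t½) = (1/2)^(61/43) ≈ 0.3741.
C₀ = D/Vd = 2168/144 ≈ 15.056 μg/mL.
Before the 4th dose, 3 doses have been given. Superposition: Cmin = C₀·(f + f² + … + f^3).
≈ 15.056 × (0.3741 + 0.1400 + 0.0524) ≈ 15.056 × 0.5665 ≈ 8.529 μg/mL.

8.5 μg/mL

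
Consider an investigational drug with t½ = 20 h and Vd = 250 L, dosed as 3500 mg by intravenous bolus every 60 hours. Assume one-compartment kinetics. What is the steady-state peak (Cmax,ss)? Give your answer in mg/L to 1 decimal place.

The dosing interval is 3 half-lives, so f = 2^(−3) = 0.125.
Accumulation ratio R = 1/(1 − f) = 1/0.875 = 8/7.
Single-dose peak C₀ = D/Vd = 3500/250 = 14 mg/L.
Steady-state peak Cmax,ss = C₀·R = 14 × 8/7 ≈ 16.000 mg/L.

16.0 mg/L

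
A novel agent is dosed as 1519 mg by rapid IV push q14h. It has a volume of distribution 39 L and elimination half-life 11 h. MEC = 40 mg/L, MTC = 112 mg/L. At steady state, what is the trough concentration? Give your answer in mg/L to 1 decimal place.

Over one 14-h interval, 14/11 ≈ 1.2727 half-lives elapse, leaving f ≈ 0.4139 of each dose.
Each bolus raises the concentration by D/Vd = 1519/39 ≈ 38.949 mg/L.
Steady-state trough Cmin,ss = C₀·f/(1−f) ≈ 38.949 × 0.4139/0.5861 ≈ 27.506 mg/L.
Trough 27.5 mg/L vs MEC 40 mg/L: subtherapeutic.

27.5 mg/L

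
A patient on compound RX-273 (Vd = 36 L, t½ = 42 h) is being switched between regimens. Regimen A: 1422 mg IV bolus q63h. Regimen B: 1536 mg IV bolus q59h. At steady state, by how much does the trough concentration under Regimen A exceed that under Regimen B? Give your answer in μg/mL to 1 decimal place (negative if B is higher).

-4.3 μg/mL

Regimen A: f = (1/2)^(63/42) ≈ 0.3536; Cmin,ss = (1422/36)·f/(1−f) ≈ 21.608 μg/mL.
Regimen B: f = (1/2)^(59/42) ≈ 0.3777; Cmin,ss = (1536/36)·f/(1−f) ≈ 25.896 μg/mL.
Difference ≈ 21.608 − 25.896 ≈ -4.288 μg/mL.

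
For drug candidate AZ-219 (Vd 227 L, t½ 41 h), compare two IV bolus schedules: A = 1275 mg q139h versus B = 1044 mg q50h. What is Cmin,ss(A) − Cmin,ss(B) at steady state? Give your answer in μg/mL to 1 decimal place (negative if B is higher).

Regimen A: f = (1/2)^(139/41) ≈ 0.0954; Cmin,ss = (1275/227)·f/(1−f) ≈ 0.592 μg/mL.
Regimen B: f = (1/2)^(50/41) ≈ 0.4294; Cmin,ss = (1044/227)·f/(1−f) ≈ 3.461 μg/mL.
Difference ≈ 0.592 − 3.461 ≈ -2.869 μg/mL.

-2.9 μg/mL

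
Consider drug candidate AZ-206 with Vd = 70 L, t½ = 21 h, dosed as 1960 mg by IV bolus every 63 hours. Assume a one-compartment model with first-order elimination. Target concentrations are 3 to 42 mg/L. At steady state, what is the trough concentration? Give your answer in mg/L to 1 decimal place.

τ = 63 h = 3 half-lives, so f = (1/2)^3 = 0.125.
At steady state, R = 1/(1 − 0.125) = 8/7.
Single-dose peak C₀ = D/Vd = 1960/70 = 28 mg/L.
Steady-state peak Cmax,ss = C₀·R = 28 × 8/7 ≈ 32.000 mg/L.
Steady-state trough Cmin,ss = Cmax,ss·f ≈ 32.000 × 0.125 ≈ 4.000 mg/L.
Trough 4.0 mg/L vs MEC 3 mg/L: adequate.

4.0 mg/L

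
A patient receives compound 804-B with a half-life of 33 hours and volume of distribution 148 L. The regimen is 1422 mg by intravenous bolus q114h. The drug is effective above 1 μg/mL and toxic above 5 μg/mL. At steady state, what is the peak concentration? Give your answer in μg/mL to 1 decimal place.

10.6 μg/mL

k = ln2/t½ = ln2/33 ≈ 0.021004 h⁻¹; fraction remaining f = e^(−kτ) = e^(−0.021004×114) ≈ 0.0912.
At steady state, accumulation factor R = 1/(1 − e^(−kτ)) ≈ 1.1004.
Each bolus raises the concentration by D/Vd = 1422/148 ≈ 9.608 μg/mL.
Steady-state peak Cmax,ss = C₀·R ≈ 9.608 × 1.1004 ≈ 10.573 μg/mL.
Peak 10.6 μg/mL vs MTC 5 μg/mL: exceeds toxic threshold.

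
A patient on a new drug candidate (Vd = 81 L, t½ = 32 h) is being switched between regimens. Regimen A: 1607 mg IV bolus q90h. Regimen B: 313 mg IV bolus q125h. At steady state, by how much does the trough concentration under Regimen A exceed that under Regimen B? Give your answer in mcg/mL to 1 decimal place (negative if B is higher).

Regimen A: f = (1/2)^(90/32) ≈ 0.1423; Cmin,ss = (1607/81)·f/(1−f) ≈ 3.292 mcg/mL.
Regimen B: f = (1/2)^(125/32) ≈ 0.0667; Cmin,ss = (313/81)·f/(1−f) ≈ 0.276 mcg/mL.
Difference ≈ 3.292 − 0.276 ≈ 3.016 mcg/mL.

3.0 mcg/mL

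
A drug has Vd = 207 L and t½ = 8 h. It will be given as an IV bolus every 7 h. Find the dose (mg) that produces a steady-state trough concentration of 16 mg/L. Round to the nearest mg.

2762 mg

τ/t½ = 7/8 ≈ 0.875, so f = (1/2)^(7/8) ≈ 0.545254.
Cmin,ss = (D/Vd)·f/(1−f), so D = Cmin,ss·Vd·(1−f)/f.
D = 16 × 207 × (1−f)/f ≈ 16 × 207 × 0.83401 ≈ 2762.24 mg.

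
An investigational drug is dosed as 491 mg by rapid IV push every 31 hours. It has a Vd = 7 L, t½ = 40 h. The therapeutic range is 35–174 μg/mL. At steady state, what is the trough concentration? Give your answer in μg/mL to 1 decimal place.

98.6 μg/mL

τ/t½ = 31/40 ≈ 0.775, so fraction remaining f = (1/2)^(31/40) ≈ 0.5844.
At steady state, accumulation factor R = 1/(1 − e^(−kτ)) ≈ 2.4062.
Single-dose peak C₀ = D/Vd = 491/7 ≈ 70.143 μg/mL.
Steady-state peak Cmax,ss = C₀·R ≈ 70.143 × 2.4062 ≈ 168.778 μg/mL.
One interval later, Cmin,ss = Cmax,ss·e^(−kτ) ≈ 168.778 × 0.5844 ≈ 98.634 μg/mL.
Trough 98.6 μg/mL vs MEC 35 μg/mL: adequate.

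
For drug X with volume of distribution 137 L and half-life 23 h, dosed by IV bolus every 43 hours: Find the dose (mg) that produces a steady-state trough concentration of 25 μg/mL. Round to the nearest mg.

9091 mg

τ/t½ = 43/23 ≈ 1.8696, so f = (1/2)^(43/23) ≈ 0.273656.
Cmin,ss = (D/Vd)·f/(1−f), so D = Cmin,ss·Vd·(1−f)/f.
D = 25 × 137 × (1−f)/f ≈ 25 × 137 × 2.65422 ≈ 9090.70 mg.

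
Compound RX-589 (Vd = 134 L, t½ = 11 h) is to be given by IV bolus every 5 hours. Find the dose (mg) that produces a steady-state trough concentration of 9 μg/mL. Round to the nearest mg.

447 mg

τ/t½ = 5/11 ≈ 0.45455, so f = (1/2)^(5/11) ≈ 0.729740.
Cmin,ss = (D/Vd)·f/(1−f), so D = Cmin,ss·Vd·(1−f)/f.
D = 9 × 134 × (1−f)/f ≈ 9 × 134 × 0.37035 ≈ 446.64 mg.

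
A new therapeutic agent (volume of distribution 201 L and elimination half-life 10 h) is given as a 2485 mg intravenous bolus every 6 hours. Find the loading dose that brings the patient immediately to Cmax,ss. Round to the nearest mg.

7304 mg

f = (1/2)^(6/10) ≈ 0.659754; accumulation ratio R = 1/(1−f) ≈ 2.93905.
Loading dose to hit Cmax,ss on first dose: D_load = D_maint·R ≈ 2485 × 2.93905 ≈ 7303.54 mg.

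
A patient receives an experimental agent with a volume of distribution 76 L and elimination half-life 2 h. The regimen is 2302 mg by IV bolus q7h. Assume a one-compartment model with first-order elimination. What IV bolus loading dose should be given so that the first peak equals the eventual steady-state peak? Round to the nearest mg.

2525 mg

f = (1/2)^(7/2) ≈ 0.088388; accumulation ratio R = 1/(1−f) ≈ 1.09696.
Loading dose to hit Cmax,ss on first dose: D_load = D_maint·R ≈ 2302 × 1.09696 ≈ 2525.20 mg.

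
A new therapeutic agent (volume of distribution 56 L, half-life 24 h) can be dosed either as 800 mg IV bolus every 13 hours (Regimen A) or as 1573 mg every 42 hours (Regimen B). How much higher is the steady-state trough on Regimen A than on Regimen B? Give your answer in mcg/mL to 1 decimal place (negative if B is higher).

Regimen A: f = (1/2)^(13/24) ≈ 0.6870; Cmin,ss = (800/56)·f/(1−f) ≈ 31.356 mcg/mL.
Regimen B: f = (1/2)^(42/24) ≈ 0.2973; Cmin,ss = (1573/56)·f/(1−f) ≈ 11.884 mcg/mL.
Difference ≈ 31.356 − 11.884 ≈ 19.472 mcg/mL.

19.5 mcg/mL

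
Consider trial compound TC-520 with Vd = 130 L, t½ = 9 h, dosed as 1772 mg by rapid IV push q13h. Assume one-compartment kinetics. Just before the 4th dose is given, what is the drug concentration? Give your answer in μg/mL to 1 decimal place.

7.5 μg/mL

f = (1/2)^(τ/t½) = (1/2)^(13/9) ≈ 0.3674.
C₀ = D/Vd = 1772/130 ≈ 13.631 μg/mL.
Before the 4th dose, 3 doses have been given. Superposition: Cmin = C₀·(f + f² + … + f^3).
≈ 13.631 × (0.3674 + 0.1350 + 0.0496) ≈ 13.631 × 0.5520 ≈ 7.524 μg/mL.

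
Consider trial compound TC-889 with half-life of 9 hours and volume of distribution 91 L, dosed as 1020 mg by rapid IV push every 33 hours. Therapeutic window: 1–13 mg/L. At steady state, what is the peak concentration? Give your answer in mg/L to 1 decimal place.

k = ln2/t½ = ln2/9 ≈ 0.077016 h⁻¹; fraction remaining f = e^(−kτ) = e^(−0.077016×33) ≈ 0.0787.
At steady state, accumulation factor R = 1/(1 − e^(−kτ)) ≈ 1.0854.
Single-dose peak C₀ = D/Vd = 1020/91 ≈ 11.209 mg/L.
Steady-state peak Cmax,ss = C₀·R ≈ 11.209 × 1.0854 ≈ 12.166 mg/L.
Peak 12.2 mg/L vs MTC 13 mg/L: below toxic threshold.

12.2 mg/L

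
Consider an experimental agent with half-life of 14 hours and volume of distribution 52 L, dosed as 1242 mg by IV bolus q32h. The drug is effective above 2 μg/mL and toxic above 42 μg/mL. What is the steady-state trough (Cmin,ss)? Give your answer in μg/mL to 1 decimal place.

k = ln2/t½ = ln2/14 ≈ 0.049511 h⁻¹; fraction remaining f = e^(−kτ) = e^(−0.049511×32) ≈ 0.2051.
At steady state, accumulation factor R = 1/(1 − e^(−kτ)) ≈ 1.2580.
Each bolus raises the concentration by D/Vd = 1242/52 ≈ 23.885 μg/mL.
Cmax,ss = C₀/(1 − f) ≈ 23.885/0.7949 ≈ 30.048 μg/mL.
One interval later, Cmin,ss = Cmax,ss·e^(−kτ) ≈ 30.048 × 0.2051 ≈ 6.163 μg/mL.
Trough 6.2 μg/mL vs MEC 2 μg/mL: adequate.

6.2 μg/mL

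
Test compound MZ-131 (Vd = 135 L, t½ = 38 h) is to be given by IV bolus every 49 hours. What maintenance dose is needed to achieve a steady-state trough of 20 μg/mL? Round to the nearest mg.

τ/t½ = 49/38 ≈ 1.2895, so f = (1/2)^(49/38) ≈ 0.409100.
Cmin,ss = (D/Vd)·f/(1−f), so D = Cmin,ss·Vd·(1−f)/f.
D = 20 × 135 × (1−f)/f ≈ 20 × 135 × 1.44439 ≈ 3899.85 mg.

3900 mg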